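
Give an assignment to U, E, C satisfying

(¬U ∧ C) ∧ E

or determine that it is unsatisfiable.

U = False, E = True, C = True

  ¬U ∧ C = True
    ¬U = True
Both conjuncts True, so the formula holds.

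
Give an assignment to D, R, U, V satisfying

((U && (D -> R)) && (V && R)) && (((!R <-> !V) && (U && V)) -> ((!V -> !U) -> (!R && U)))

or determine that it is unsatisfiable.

Case R = True: the formula simplifies to (U && V) && ((V && (U && V)) -> !((!V -> !U))).
  V = True: simplifies to U && !U.
    U = True: the conjunct !U is False.
    U = False: the conjunct U is False.
  V = False: the conjunct V is False.
Case R = False: the conjunct R is False.
Both cases fail — unsatisfiable.

Unsatisfiable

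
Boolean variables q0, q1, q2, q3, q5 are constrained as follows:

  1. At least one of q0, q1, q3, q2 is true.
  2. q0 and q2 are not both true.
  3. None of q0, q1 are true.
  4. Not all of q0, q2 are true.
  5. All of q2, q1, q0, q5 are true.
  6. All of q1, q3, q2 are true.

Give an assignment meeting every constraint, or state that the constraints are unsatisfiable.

No satisfying assignment exists.

Case q0 = True:
  Constraint (3) is violated (q0=T) — contradiction.
Case q0 = False:
  Constraint (5) is violated (q0=F) — contradiction.
Both cases fail — unsatisfiable.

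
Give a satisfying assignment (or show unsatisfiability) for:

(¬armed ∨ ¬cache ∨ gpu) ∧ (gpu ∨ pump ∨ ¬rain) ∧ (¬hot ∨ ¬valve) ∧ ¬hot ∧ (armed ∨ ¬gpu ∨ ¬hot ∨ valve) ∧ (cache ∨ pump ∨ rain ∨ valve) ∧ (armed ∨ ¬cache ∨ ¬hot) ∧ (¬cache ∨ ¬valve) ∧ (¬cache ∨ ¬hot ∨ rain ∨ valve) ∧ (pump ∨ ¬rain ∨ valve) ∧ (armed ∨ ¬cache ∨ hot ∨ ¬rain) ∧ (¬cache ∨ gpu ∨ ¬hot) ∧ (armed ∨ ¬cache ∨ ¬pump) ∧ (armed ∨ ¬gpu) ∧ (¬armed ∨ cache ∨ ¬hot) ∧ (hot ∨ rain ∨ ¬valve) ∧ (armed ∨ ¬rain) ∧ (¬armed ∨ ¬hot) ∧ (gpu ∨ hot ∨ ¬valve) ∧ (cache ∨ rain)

rain = True, valve = False, hot = False, cache = True, armed = True, gpu = True, pump = True

Unit clause (¬hot) forces hot = False.
Set rain = True.
  then (armed ∨ ¬rain) forces armed = True.
Set valve = False.
  then (pump ∨ ¬rain ∨ valve) forces pump = True.
Set cache = True.
  then (¬armed ∨ ¬cache ∨ gpu) forces gpu = True.
All clauses satisfied.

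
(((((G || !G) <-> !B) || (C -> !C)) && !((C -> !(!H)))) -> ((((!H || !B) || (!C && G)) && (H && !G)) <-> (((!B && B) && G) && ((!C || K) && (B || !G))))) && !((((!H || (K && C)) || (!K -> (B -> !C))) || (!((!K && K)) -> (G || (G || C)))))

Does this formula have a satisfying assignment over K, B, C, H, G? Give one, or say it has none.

The conjunct !((((!H || (K && C)) || (!K -> (B -> !C))) || (!((!K && K)) -> (G || (G || C))))) is unsatisfiable on its own:
  C = True: this becomes !((((!H || K) || (!K -> !B)) || True)) = False.
  C = False: this becomes !((True || (!((!K && K)) -> (G || G)))) = False.
So the whole conjunction is unsatisfiable.

The formula is unsatisfiable.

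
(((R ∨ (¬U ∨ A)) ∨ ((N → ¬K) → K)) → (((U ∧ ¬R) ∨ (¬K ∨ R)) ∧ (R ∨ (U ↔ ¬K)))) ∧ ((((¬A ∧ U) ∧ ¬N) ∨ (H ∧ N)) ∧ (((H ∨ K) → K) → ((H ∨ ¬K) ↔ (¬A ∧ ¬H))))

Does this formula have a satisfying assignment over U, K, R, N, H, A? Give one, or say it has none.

U = True, K = False, R = True, N = True, H = True, A = False

  ((R ∨ (¬U ∨ A)) ∨ ((N → ¬K) → K)) → (((U ∧ ¬R) ∨ (¬K ∨ R)) ∧ (R ∨ (U ↔ ¬K))) = True
    (R ∨ (¬U ∨ A)) ∨ ((N → ¬K) → K) = True
      R ∨ (¬U ∨ A) = True
        ¬U ∨ A = False
          ¬U = False
      (N → ¬K) → K = False
        N → ¬K = True
          ¬K = True
    ((U ∧ ¬R) ∨ (¬K ∨ R)) ∧ (R ∨ (U ↔ ¬K)) = True
      (U ∧ ¬R) ∨ (¬K ∨ R) = True
        U ∧ ¬R = False
          ¬R = False
        ¬K ∨ R = True
          ¬K = True
      R ∨ (U ↔ ¬K) = True
        U ↔ ¬K = True
          ¬K = True
  (((¬A ∧ U) ∧ ¬N) ∨ (H ∧ N)) ∧ (((H ∨ K) → K) → ((H ∨ ¬K) ↔ (¬A ∧ ¬H))) = True
    ((¬A ∧ U) ∧ ¬N) ∨ (H ∧ N) = True
      (¬A ∧ U) ∧ ¬N = False
        ¬A ∧ U = True
          ¬A = True
        ¬N = False
      H ∧ N = True
    ((H ∨ K) → K) → ((H ∨ ¬K) ↔ (¬A ∧ ¬H)) = True
      (H ∨ K) → K = False
        H ∨ K = True
      (H ∨ ¬K) ↔ (¬A ∧ ¬H) = False
        H ∨ ¬K = True
          ¬K = True
        ¬A ∧ ¬H = False
          ¬A = True
          ¬H = False
Both conjuncts True, so the formula holds.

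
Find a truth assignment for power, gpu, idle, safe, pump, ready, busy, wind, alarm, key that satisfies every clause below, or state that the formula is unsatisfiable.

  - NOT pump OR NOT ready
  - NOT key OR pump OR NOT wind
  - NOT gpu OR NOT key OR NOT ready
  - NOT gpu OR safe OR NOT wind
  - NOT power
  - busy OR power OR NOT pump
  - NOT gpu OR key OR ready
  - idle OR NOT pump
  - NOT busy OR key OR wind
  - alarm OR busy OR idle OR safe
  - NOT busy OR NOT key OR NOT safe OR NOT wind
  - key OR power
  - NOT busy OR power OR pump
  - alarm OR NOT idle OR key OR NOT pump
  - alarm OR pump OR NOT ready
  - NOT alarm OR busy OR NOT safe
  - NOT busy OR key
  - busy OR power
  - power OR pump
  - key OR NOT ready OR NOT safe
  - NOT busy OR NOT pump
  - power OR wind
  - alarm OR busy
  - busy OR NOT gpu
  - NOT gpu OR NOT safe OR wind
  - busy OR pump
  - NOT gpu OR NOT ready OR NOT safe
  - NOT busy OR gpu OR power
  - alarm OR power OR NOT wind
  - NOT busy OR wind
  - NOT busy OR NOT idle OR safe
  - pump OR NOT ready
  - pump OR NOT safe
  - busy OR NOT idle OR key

No satisfying assignment exists.

Case power = True:
  Clause (NOT power) is falsified — contradiction.
Case power = False:
  (key OR power) forces key = True.
  (busy OR power) forces busy = True.
  (NOT busy OR power OR pump) forces pump = True.
  Clause (NOT busy OR NOT pump) is falsified — contradiction.
Both cases fail, so the formula is unsatisfiable.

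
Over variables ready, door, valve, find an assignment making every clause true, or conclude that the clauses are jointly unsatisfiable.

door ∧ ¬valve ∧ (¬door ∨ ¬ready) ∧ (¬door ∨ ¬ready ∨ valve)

ready=F; door=T; valve=F

Unit clause (door) forces door = True.
Unit clause (¬valve) forces valve = False.
In (¬door ∨ ¬ready) only ¬ready is left, so ready = False.
Check each clause:
  (door): door holds.
  (¬valve): ¬valve holds.
  (¬door ∨ ¬ready): ¬ready holds.
  (¬door ∨ ¬ready ∨ valve): ¬ready holds.
All clauses satisfied.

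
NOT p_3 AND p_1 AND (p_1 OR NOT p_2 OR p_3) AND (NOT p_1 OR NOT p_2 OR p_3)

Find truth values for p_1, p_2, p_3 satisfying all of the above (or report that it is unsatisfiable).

p_1 = True; p_2 = False; p_3 = False

Unit clause (NOT p_3) forces p_3 = False.
Unit clause (p_1) forces p_1 = True.
In (NOT p_1 OR NOT p_2 OR p_3) only NOT p_2 is left, so p_2 = False.
All clauses satisfied.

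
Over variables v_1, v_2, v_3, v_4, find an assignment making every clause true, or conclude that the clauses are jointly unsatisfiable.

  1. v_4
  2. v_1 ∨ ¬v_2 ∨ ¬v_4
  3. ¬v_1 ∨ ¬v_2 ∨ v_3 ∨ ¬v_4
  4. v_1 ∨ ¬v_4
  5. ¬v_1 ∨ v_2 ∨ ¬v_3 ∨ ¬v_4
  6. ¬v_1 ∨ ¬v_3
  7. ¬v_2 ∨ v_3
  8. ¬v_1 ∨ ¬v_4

Unsatisfiable — no assignment works.

Case v_4 = True:
  (v_1 ∨ ¬v_4) forces v_1 = True.
  Clause (¬v_1 ∨ ¬v_4) is falsified — contradiction.
Case v_4 = False:
  Clause (v_4) is falsified — contradiction.
Both cases fail, so the formula is unsatisfiable.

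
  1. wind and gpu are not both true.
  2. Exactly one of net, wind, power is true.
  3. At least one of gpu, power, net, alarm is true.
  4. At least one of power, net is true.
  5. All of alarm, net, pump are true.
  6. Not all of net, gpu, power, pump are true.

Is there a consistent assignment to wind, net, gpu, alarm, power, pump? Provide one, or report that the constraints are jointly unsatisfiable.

wind = False; net = True; gpu = True; alarm = True; power = False; pump = True

  (1) wind=F, gpu=T — not both ✓
  (2) {net, wind, power}: 1 true — exactly one ✓
  (3) {gpu, power, net, alarm}: 3 true — at least one ✓
  (4) {power, net}: 1 true — at least one ✓
  (5) {alarm, net, pump}: all 3 true ✓
  (6) {net, gpu, power, pump}: 3/4 true — not all ✓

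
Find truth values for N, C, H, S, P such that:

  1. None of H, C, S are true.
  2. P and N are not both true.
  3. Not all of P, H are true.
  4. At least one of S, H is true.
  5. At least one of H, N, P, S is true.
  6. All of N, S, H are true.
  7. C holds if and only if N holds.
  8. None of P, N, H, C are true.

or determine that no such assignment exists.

The formula is unsatisfiable.

Case N = True:
  Constraint (8) is violated (N=T) — contradiction.
Case N = False:
  Constraint (6) is violated (N=F) — contradiction.
Both cases fail — unsatisfiable.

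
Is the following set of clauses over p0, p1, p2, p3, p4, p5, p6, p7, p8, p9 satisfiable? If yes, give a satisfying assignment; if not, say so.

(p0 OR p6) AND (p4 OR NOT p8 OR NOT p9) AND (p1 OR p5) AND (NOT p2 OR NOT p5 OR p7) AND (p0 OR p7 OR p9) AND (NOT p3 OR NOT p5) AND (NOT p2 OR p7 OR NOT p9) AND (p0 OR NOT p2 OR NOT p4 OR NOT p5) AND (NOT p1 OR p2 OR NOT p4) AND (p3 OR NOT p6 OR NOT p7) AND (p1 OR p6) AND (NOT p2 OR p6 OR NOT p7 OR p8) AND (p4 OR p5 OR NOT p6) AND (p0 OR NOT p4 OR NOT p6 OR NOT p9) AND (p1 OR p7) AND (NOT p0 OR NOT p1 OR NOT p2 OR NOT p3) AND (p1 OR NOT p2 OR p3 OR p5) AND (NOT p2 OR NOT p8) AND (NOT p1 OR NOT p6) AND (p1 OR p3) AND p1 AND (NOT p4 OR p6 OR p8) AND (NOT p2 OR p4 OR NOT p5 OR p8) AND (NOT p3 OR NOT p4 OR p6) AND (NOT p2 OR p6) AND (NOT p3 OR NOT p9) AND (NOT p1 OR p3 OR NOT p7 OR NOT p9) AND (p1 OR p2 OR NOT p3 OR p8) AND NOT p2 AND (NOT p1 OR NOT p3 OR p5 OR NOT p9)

Unit clause (p1) forces p1 = True.
Unit clause (NOT p2) forces p2 = False.
In (NOT p1 OR p2 OR NOT p4) only NOT p4 is left, so p4 = False.
In (NOT p1 OR NOT p6) only NOT p6 is left, so p6 = False.
In (p0 OR p6) only p0 is left, so p0 = True.
Set p3 = False.
Set p5 = True.
Set p7 = False.
Set p8 = False.
Set p9 = True.
All clauses satisfied.

p0 = True; p1 = True; p2 = False; p3 = False; p4 = False; p5 = True; p6 = False; p7 = False; p8 = False; p9 = True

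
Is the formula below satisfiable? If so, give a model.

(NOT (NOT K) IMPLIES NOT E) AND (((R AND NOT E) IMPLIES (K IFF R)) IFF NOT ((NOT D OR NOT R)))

R: True, K: True, E: False, D: True

  NOT (NOT K) IMPLIES NOT E = True
    NOT (NOT K) = True
      NOT K = False
    NOT E = True
  ((R AND NOT E) IMPLIES (K IFF R)) IFF NOT ((NOT D OR NOT R)) = True
    (R AND NOT E) IMPLIES (K IFF R) = True
      R AND NOT E = True
        NOT E = True
      K IFF R = True
    NOT ((NOT D OR NOT R)) = True
      NOT D OR NOT R = False
        NOT D = False
        NOT R = False
Both conjuncts True, so the formula holds.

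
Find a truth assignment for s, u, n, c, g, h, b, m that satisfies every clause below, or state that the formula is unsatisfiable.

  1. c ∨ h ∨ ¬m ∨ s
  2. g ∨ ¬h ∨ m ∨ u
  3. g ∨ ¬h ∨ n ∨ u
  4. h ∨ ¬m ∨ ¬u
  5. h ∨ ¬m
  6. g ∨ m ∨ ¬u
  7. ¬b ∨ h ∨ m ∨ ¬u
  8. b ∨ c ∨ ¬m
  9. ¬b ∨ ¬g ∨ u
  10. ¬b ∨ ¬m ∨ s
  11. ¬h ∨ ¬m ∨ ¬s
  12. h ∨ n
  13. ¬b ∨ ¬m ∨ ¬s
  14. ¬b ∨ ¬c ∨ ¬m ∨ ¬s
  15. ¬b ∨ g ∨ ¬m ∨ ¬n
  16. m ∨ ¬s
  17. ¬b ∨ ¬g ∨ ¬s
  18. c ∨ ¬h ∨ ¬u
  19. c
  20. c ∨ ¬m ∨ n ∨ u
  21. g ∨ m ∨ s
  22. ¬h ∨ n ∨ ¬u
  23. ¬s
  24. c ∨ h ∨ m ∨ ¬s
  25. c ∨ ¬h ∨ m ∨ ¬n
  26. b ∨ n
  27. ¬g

Unit clause (c) forces c = True.
Unit clause (¬s) forces s = False.
Unit clause (¬g) forces g = False.
In (g ∨ m ∨ s) only m is left, so m = True.
In (h ∨ ¬m) only h is left, so h = True.
In (¬b ∨ ¬m ∨ s) only ¬b is left, so b = False.
In (b ∨ n) only n is left, so n = True.
Set u = True.
All clauses satisfied.

s = False; u = True; n = True; c = True; g = False; h = True; b = False; m = True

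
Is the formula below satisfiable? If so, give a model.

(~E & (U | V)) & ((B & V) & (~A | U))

B: True; U: False; E: False; A: False; V: True

  ~E & (U | V) = True
    ~E = True
    U | V = True
  (B & V) & (~A | U) = True
    B & V = True
    ~A | U = True
      ~A = True
Both conjuncts True, so the formula holds.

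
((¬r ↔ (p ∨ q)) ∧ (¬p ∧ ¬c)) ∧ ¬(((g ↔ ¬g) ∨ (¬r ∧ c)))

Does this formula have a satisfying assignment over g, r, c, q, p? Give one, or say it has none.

g=T, r=T, c=F, q=F, p=F

  (¬r ↔ (p ∨ q)) ∧ (¬p ∧ ¬c) = True
    ¬r ↔ (p ∨ q) = True
      ¬r = False
      p ∨ q = False
    ¬p ∧ ¬c = True
      ¬p = True
      ¬c = True
  ¬(((g ↔ ¬g) ∨ (¬r ∧ c))) = True
    (g ↔ ¬g) ∨ (¬r ∧ c) = False
      g ↔ ¬g = False
        ¬g = False
      ¬r ∧ c = False
        ¬r = False
Both conjuncts True, so the formula holds.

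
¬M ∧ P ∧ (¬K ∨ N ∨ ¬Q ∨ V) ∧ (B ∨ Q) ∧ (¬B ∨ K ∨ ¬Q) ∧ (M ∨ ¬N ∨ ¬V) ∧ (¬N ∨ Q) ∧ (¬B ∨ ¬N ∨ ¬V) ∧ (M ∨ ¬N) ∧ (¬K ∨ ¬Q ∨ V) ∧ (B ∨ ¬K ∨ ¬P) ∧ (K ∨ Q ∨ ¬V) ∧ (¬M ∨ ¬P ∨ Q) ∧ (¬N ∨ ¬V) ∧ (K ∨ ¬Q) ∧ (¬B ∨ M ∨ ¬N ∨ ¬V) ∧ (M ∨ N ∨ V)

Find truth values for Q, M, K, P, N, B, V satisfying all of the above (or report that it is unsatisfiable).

Unit clause (¬M) forces M = False.
Unit clause (P) forces P = True.
In (M ∨ ¬N) only ¬N is left, so N = False.
In (M ∨ N ∨ V) only V is left, so V = True.
Set Q = True.
  then (K ∨ ¬Q) forces K = True.
  then (B ∨ ¬K ∨ ¬P) forces B = True.
All clauses satisfied.

Q = True, M = False, K = True, P = True, N = False, B = True, V = True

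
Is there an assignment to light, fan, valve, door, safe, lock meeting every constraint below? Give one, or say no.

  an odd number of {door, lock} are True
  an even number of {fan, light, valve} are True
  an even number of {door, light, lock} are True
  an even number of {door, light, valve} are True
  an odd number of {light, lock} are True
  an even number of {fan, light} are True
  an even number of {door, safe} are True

light = True, fan = True, valve = False, door = True, safe = True, lock = False

{door, lock}: 1 true → odd ✓
{fan, light, valve}: 2 true → even ✓
{door, light, lock}: 2 true → even ✓
{door, light, valve}: 2 true → even ✓
{light, lock}: 1 true → odd ✓
{fan, light}: 2 true → even ✓
{door, safe}: 2 true → even ✓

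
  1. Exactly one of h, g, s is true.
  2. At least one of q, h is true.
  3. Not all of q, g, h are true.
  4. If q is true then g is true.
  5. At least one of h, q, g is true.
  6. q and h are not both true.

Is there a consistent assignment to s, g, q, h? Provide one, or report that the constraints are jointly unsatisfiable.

s = False, g = True, q = True, h = False

  (1) {h, g, s}: 1 true — exactly one ✓
  (2) {q, h}: 1 true — at least one ✓
  (3) {q, g, h}: 2/3 true — not all ✓
  (4) q=T ⇒ g: T ✓
  (5) {h, q, g}: 2 true — at least one ✓
  (6) q=T, h=F — not both ✓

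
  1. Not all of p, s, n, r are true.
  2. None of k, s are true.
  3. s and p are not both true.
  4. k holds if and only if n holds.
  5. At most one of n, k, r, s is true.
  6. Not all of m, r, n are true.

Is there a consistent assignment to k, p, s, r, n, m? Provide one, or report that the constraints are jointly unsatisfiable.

k = False, p = True, s = False, r = True, n = False, m = False

  (1) {p, s, n, r}: 2/4 true — not all ✓
  (2) {k, s}: 0 true — none ✓
  (3) s=F, p=T — not both ✓
  (4) k=F, n=F — same ✓
  (5) {n, k, r, s}: 1 true — at most one ✓
  (6) {m, r, n}: 1/3 true — not all ✓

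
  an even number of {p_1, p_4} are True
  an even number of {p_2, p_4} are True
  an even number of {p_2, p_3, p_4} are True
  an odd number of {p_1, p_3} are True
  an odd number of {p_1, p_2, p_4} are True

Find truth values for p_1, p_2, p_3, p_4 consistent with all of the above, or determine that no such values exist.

p_1 = True; p_2 = True; p_3 = False; p_4 = True

{p_1, p_4}: 2 true → even ✓
{p_2, p_4}: 2 true → even ✓
{p_2, p_3, p_4}: 2 true → even ✓
{p_1, p_3}: 1 true → odd ✓
{p_1, p_2, p_4}: 3 true → odd ✓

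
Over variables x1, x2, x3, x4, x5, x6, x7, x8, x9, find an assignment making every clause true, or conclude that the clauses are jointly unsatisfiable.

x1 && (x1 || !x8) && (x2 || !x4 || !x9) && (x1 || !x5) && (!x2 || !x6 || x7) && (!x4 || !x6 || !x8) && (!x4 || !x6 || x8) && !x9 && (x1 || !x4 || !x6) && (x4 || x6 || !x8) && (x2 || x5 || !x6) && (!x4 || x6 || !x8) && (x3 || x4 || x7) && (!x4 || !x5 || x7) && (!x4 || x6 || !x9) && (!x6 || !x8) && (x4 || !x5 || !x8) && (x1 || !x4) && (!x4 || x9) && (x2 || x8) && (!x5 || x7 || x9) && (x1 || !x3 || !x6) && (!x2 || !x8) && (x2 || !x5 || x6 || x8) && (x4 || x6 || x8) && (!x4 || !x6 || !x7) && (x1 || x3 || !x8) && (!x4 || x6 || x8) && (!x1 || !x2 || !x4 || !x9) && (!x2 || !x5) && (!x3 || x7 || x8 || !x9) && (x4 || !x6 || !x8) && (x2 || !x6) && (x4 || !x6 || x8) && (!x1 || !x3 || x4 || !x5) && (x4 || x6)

No satisfying assignment exists.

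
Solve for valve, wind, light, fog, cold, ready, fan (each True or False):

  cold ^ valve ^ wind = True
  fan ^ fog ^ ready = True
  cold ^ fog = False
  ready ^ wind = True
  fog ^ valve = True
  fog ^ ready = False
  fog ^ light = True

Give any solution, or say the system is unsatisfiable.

valve = False; wind = False; light = False; fog = True; cold = True; ready = True; fan = True

cold ^ valve ^ wind = T ^ F ^ F = True ✓
fan ^ fog ^ ready = T ^ T ^ T = True ✓
cold ^ fog = T ^ T = False ✓
ready ^ wind = T ^ F = True ✓
fog ^ valve = T ^ F = True ✓
fog ^ ready = T ^ T = False ✓
fog ^ light = T ^ F = True ✓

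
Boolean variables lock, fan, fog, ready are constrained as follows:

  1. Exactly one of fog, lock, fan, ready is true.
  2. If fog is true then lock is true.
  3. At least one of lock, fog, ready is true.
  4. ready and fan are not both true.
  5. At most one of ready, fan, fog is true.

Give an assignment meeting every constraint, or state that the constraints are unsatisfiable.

lock = True, fan = False, fog = False, ready = False

  (1) {fog, lock, fan, ready}: 1 true — exactly one ✓
  (2) fog=F ⇒ lock: vacuous ✓
  (3) {lock, fog, ready}: 1 true — at least one ✓
  (4) ready=F, fan=F — not both ✓
  (5) {ready, fan, fog}: 0 true — at most one ✓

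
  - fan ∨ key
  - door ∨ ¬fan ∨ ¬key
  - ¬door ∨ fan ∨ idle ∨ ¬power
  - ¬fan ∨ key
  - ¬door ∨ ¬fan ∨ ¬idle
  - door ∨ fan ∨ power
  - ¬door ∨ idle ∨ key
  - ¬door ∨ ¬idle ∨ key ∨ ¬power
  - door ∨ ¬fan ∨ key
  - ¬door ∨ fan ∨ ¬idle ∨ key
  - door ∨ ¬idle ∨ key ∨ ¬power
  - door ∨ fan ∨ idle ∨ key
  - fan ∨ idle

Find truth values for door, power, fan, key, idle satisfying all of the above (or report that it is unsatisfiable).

door=T; power=T; fan=T; key=T; idle=F

Set door = True.
Set power = True.
Set fan = True.
  then (¬fan ∨ key) forces key = True.
  then (¬door ∨ ¬fan ∨ ¬idle) forces idle = False.
All clauses satisfied.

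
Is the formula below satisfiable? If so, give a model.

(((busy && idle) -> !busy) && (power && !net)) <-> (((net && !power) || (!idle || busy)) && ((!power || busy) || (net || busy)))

busy: True, idle: False, power: True, net: False

  (((busy && idle) -> !busy) && (power && !net)) <-> (((net && !power) || (!idle || busy)) && ((!power || busy) || (net || busy))) = True
    ((busy && idle) -> !busy) && (power && !net) = True
      (busy && idle) -> !busy = True
        busy && idle = False
        !busy = False
      power && !net = True
        !net = True
    ((net && !power) || (!idle || busy)) && ((!power || busy) || (net || busy)) = True
      (net && !power) || (!idle || busy) = True
        net && !power = False
          !power = False
        !idle || busy = True
          !idle = True
      (!power || busy) || (net || busy) = True
        !power || busy = True
          !power = False
        net || busy = True
The formula evaluates to True.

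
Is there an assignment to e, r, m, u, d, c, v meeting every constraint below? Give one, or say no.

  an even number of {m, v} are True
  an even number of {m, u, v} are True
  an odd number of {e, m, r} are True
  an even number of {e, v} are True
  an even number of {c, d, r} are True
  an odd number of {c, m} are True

e: False, r: True, m: False, u: False, d: False, c: True, v: False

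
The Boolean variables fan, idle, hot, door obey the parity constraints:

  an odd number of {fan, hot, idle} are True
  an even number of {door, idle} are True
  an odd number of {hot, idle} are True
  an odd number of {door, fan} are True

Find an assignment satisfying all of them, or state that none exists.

fan = False, idle = True, hot = False, door = True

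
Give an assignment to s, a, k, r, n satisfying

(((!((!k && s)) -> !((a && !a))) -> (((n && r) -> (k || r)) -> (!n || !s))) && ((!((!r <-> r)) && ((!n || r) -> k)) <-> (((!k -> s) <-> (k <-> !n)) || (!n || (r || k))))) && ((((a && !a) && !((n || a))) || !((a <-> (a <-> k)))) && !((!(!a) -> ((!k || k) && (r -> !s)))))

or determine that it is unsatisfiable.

Unsatisfiable

Case a = True: the formula simplifies to ((((n && r) -> (k || r)) -> (!n || !s)) && ((!((!r <-> r)) && ((!n || r) -> k)) <-> (((!k -> s) <-> (k <-> !n)) || (!n || (r || k))))) && (!k && !(((!k || k) && (r -> !s)))).
  k = True: the conjunct !k is False.
  k = False: simplifies to ((((n && r) -> r) -> (!n || !s)) && ((!((!r <-> r)) && !((!n || r))) <-> ((s <-> n) || (!n || r)))) && !((r -> !s)).
    r = True: the conjunct (!((!r <-> r)) && !((!n || r))) <-> ((s <-> n) || (!n || r)) becomes (True && False) <-> ((s <-> n) || True) = False.
    r = False: the conjunct !((r -> !s)) becomes !((False -> !s)) = False.
Case a = False: the conjunct !((!(!a) -> ((!k || k) && (r -> !s)))) becomes !((False -> ((!k || k) && (r -> !s)))) = False.
Both cases fail — unsatisfiable.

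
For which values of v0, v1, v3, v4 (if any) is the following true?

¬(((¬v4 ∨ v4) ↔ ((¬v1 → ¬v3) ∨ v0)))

v0: False, v1: False, v3: True, v4: False

  ¬(((¬v4 ∨ v4) ↔ ((¬v1 → ¬v3) ∨ v0))) = True
    (¬v4 ∨ v4) ↔ ((¬v1 → ¬v3) ∨ v0) = False
      ¬v4 ∨ v4 = True
        ¬v4 = True
      (¬v1 → ¬v3) ∨ v0 = False
        ¬v1 → ¬v3 = False
          ¬v1 = True
          ¬v3 = False
The formula evaluates to True.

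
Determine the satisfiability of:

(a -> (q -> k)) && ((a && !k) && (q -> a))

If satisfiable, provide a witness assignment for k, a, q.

k = False, a = True, q = False

  a -> (q -> k) = True
    q -> k = True
  (a && !k) && (q -> a) = True
    a && !k = True
      !k = True
    q -> a = True
Both conjuncts True, so the formula holds.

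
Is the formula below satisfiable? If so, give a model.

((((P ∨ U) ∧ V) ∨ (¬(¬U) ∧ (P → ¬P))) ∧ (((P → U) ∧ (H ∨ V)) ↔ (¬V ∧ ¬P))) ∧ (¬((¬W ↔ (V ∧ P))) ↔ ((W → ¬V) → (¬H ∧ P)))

H=F; P=T; W=T; U=F; V=T

  (((P ∨ U) ∧ V) ∨ (¬(¬U) ∧ (P → ¬P))) ∧ (((P → U) ∧ (H ∨ V)) ↔ (¬V ∧ ¬P)) = True
    ((P ∨ U) ∧ V) ∨ (¬(¬U) ∧ (P → ¬P)) = True
      (P ∨ U) ∧ V = True
        P ∨ U = True
      ¬(¬U) ∧ (P → ¬P) = False
        ¬(¬U) = False
          ¬U = True
        P → ¬P = False
          ¬P = False
    ((P → U) ∧ (H ∨ V)) ↔ (¬V ∧ ¬P) = True
      (P → U) ∧ (H ∨ V) = False
        P → U = False
        H ∨ V = True
      ¬V ∧ ¬P = False
        ¬V = False
        ¬P = False
  ¬((¬W ↔ (V ∧ P))) ↔ ((W → ¬V) → (¬H ∧ P)) = True
    ¬((¬W ↔ (V ∧ P))) = True
      ¬W ↔ (V ∧ P) = False
        ¬W = False
        V ∧ P = True
    (W → ¬V) → (¬H ∧ P) = True
      W → ¬V = False
        ¬V = False
      ¬H ∧ P = True
        ¬H = True
Both conjuncts True, so the formula holds.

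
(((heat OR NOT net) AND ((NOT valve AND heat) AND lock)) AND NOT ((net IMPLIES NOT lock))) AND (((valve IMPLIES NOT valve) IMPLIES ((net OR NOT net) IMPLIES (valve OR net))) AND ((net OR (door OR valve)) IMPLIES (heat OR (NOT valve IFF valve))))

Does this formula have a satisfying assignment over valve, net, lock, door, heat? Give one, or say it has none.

valve: False, net: True, lock: True, door: True, heat: True

  ((heat OR NOT net) AND ((NOT valve AND heat) AND lock)) AND NOT ((net IMPLIES NOT lock)) = True
    (heat OR NOT net) AND ((NOT valve AND heat) AND lock) = True
      heat OR NOT net = True
        NOT net = False
      (NOT valve AND heat) AND lock = True
        NOT valve AND heat = True
          NOT valve = True
    NOT ((net IMPLIES NOT lock)) = True
      net IMPLIES NOT lock = False
        NOT lock = False
  ((valve IMPLIES NOT valve) IMPLIES ((net OR NOT net) IMPLIES (valve OR net))) AND ((net OR (door OR valve)) IMPLIES (heat OR (NOT valve IFF valve))) = True
    (valve IMPLIES NOT valve) IMPLIES ((net OR NOT net) IMPLIES (valve OR net)) = True
      valve IMPLIES NOT valve = True
        NOT valve = True
      (net OR NOT net) IMPLIES (valve OR net) = True
        net OR NOT net = True
          NOT net = False
        valve OR net = True
    (net OR (door OR valve)) IMPLIES (heat OR (NOT valve IFF valve)) = True
      net OR (door OR valve) = True
        door OR valve = True
      heat OR (NOT valve IFF valve) = True
        NOT valve IFF valve = False
          NOT valve = True
Both conjuncts True, so the formula holds.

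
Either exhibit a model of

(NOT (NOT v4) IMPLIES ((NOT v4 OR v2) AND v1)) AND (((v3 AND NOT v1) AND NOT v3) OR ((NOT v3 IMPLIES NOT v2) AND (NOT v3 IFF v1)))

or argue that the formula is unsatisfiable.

v1: True; v2: False; v3: False; v4: False

  NOT (NOT v4) IMPLIES ((NOT v4 OR v2) AND v1) = True
    NOT (NOT v4) = False
      NOT v4 = True
    (NOT v4 OR v2) AND v1 = True
      NOT v4 OR v2 = True
        NOT v4 = True
  ((v3 AND NOT v1) AND NOT v3) OR ((NOT v3 IMPLIES NOT v2) AND (NOT v3 IFF v1)) = True
    (v3 AND NOT v1) AND NOT v3 = False
      v3 AND NOT v1 = False
        NOT v1 = False
      NOT v3 = True
    (NOT v3 IMPLIES NOT v2) AND (NOT v3 IFF v1) = True
      NOT v3 IMPLIES NOT v2 = True
        NOT v3 = True
        NOT v2 = True
      NOT v3 IFF v1 = True
        NOT v3 = True
Both conjuncts True, so the formula holds.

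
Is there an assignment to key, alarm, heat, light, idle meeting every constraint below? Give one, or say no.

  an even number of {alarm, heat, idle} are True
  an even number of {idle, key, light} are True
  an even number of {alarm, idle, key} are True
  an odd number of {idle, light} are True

key = True, alarm = True, heat = True, light = True, idle = False

{alarm, heat, idle}: 2 true → even ✓
{idle, key, light}: 2 true → even ✓
{alarm, idle, key}: 2 true → even ✓
{idle, light}: 1 true → odd ✓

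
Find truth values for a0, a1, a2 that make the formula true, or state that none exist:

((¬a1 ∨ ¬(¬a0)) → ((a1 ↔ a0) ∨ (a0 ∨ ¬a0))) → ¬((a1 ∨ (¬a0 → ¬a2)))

a0 = False, a1 = False, a2 = True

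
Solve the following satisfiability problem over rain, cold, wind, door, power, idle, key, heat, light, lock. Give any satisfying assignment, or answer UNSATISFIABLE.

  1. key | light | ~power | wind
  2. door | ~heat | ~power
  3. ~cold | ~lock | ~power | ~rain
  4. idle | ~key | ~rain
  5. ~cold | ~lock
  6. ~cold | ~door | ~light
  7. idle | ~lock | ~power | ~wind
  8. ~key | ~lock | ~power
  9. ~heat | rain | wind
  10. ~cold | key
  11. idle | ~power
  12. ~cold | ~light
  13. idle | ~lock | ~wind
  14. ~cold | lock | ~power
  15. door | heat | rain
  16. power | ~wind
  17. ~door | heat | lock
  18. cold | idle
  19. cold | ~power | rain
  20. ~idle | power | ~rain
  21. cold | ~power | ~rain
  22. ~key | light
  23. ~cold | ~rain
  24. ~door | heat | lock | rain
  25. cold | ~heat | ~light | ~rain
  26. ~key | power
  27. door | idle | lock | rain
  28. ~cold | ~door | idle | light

rain=F; cold=F; wind=F; door=T; power=F; idle=T; key=F; heat=F; light=F; lock=T

Set rain = False.
Try cold = True:
  (~cold | ~lock) forces lock = False.
  (~cold | key) forces key = True.
  (~cold | ~light) forces light = False.
  clause (~key | light) is falsified — backtrack.
So cold = False.
  then (cold | idle) forces idle = True.
  then (cold | ~power | rain) forces power = False.
  then (~key | power) forces key = False.
  then (power | ~wind) forces wind = False.
  then (~heat | rain | wind) forces heat = False.
  then (door | heat | rain) forces door = True.
  then (~door | heat | lock) forces lock = True.
Set light = False.
All clauses satisfied.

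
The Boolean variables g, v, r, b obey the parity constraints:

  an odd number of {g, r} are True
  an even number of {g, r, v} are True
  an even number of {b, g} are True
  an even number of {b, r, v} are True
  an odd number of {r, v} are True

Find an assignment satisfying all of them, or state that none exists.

g = True; v = True; r = False; b = True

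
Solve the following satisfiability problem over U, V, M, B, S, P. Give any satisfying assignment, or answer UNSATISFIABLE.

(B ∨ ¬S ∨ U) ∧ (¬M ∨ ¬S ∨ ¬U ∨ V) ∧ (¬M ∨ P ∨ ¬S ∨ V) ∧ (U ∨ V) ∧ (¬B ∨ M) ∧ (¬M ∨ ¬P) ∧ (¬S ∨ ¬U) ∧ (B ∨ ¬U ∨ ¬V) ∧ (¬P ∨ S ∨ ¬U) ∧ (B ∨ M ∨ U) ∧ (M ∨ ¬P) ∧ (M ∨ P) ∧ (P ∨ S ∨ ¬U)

U = False, V = True, M = True, B = True, S = True, P = False

Try U = True:
  (¬S ∨ ¬U) forces S = False.
  (¬P ∨ S ∨ ¬U) forces P = False.
  clause (P ∨ S ∨ ¬U) is falsified — backtrack.
So U = False.
  then (U ∨ V) forces V = True.
Set M = True.
  then (¬M ∨ ¬P) forces P = False.
Set B = True.
Set S = True.
All clauses satisfied.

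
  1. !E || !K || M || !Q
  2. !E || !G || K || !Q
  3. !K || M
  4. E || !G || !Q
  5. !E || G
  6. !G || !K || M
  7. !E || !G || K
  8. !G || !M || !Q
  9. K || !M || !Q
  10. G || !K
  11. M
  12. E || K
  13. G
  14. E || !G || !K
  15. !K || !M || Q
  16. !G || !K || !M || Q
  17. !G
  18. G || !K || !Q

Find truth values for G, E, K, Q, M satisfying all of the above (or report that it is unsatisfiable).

Case G = True:
  Clause (!G) is falsified — contradiction.
Case G = False:
  Clause (G) is falsified — contradiction.
Both cases fail, so the formula is unsatisfiable.

The formula is unsatisfiable.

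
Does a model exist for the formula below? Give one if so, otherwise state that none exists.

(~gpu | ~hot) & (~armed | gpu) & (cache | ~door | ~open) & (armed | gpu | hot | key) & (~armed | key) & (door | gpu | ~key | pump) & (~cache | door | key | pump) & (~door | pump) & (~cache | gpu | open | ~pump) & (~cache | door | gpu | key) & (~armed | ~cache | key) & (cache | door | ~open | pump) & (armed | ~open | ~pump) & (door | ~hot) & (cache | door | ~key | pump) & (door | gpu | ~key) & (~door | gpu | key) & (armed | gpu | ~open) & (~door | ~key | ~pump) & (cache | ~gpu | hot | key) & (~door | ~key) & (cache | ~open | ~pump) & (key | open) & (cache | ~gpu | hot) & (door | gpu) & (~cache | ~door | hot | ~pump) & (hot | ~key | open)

Set key = True.
  then (~door | ~key) forces door = False.
  then (door | gpu) forces gpu = True.
  then (~gpu | ~hot) forces hot = False.
  then (cache | ~gpu | hot) forces cache = True.
  then (hot | ~key | open) forces open = True.
Set armed = False.
  then (armed | ~open | ~pump) forces pump = False.
All clauses satisfied.

key: True, armed: False, pump: False, cache: True, gpu: True, hot: False, door: False, open: True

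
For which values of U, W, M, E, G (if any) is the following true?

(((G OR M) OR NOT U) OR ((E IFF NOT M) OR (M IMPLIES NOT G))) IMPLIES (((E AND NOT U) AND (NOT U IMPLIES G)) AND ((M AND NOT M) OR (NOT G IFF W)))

U=F, W=F, M=T, E=T, G=T

  (((G OR M) OR NOT U) OR ((E IFF NOT M) OR (M IMPLIES NOT G))) IMPLIES (((E AND NOT U) AND (NOT U IMPLIES G)) AND ((M AND NOT M) OR (NOT G IFF W))) = True
    ((G OR M) OR NOT U) OR ((E IFF NOT M) OR (M IMPLIES NOT G)) = True
      (G OR M) OR NOT U = True
        G OR M = True
        NOT U = True
      (E IFF NOT M) OR (M IMPLIES NOT G) = False
        E IFF NOT M = False
          NOT M = False
        M IMPLIES NOT G = False
          NOT G = False
    ((E AND NOT U) AND (NOT U IMPLIES G)) AND ((M AND NOT M) OR (NOT G IFF W)) = True
      (E AND NOT U) AND (NOT U IMPLIES G) = True
        E AND NOT U = True
          NOT U = True
        NOT U IMPLIES G = True
          NOT U = True
      (M AND NOT M) OR (NOT G IFF W) = True
        M AND NOT M = False
          NOT M = False
        NOT G IFF W = True
          NOT G = False
The formula evaluates to True.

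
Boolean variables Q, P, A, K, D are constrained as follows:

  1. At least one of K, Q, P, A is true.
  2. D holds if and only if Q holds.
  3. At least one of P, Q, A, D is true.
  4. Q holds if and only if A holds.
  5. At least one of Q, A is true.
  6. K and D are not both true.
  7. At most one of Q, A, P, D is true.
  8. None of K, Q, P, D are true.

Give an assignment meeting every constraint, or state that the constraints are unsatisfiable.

Unsatisfiable

Case A = True:
  (4) with A=T forces Q = True.
  Constraint (7) is violated (Q=T, A=T) — contradiction.
Case A = False:
  (4) with A=F forces Q = False.
  Constraint (5) is violated (Q=F, A=F) — contradiction.
Both cases fail — unsatisfiable.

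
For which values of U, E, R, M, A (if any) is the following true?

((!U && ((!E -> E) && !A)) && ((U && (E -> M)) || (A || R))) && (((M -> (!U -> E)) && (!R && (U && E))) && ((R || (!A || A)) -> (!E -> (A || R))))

No satisfying assignment exists.

Case U = True: the conjunct !U is False.
Case U = False: the conjunct U is False.
Both cases fail — unsatisfiable.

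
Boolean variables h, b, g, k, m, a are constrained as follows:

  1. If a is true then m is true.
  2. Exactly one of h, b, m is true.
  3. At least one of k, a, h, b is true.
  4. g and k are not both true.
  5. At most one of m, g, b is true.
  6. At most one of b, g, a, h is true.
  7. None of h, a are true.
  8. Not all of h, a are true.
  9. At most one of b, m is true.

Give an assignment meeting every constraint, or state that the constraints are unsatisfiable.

h = False, b = True, g = False, k = False, m = False, a = False

  (1) a=F ⇒ m: vacuous ✓
  (2) {h, b, m}: 1 true — exactly one ✓
  (3) {k, a, h, b}: 1 true — at least one ✓
  (4) g=F, k=F — not both ✓
  (5) {m, g, b}: 1 true — at most one ✓
  (6) {b, g, a, h}: 1 true — at most one ✓
  (7) {h, a}: 0 true — none ✓
  (8) {h, a}: 0/2 true — not all ✓
  (9) {b, m}: 1 true — at most one ✓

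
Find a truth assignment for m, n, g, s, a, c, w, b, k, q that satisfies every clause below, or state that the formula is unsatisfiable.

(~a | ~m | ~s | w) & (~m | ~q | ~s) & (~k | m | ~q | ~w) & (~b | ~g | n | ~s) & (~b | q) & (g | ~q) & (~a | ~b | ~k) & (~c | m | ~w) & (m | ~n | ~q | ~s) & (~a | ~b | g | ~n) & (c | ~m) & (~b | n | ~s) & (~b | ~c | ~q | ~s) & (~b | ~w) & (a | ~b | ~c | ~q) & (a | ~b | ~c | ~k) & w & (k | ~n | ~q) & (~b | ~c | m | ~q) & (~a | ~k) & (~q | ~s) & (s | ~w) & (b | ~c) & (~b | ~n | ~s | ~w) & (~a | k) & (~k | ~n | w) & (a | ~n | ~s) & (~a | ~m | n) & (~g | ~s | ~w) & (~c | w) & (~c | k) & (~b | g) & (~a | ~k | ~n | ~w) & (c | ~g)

m: False, n: False, g: False, s: True, a: False, c: False, w: True, b: False, k: False, q: False

Unit clause (w) forces w = True.
In (s | ~w) only s is left, so s = True.
In (~g | ~s | ~w) only ~g is left, so g = False.
In (~b | g) only ~b is left, so b = False.
In (g | ~q) only ~q is left, so q = False.
In (b | ~c) only ~c is left, so c = False.
In (c | ~m) only ~m is left, so m = False.
Try n = True:
  (a | ~n | ~s) forces a = True.
  (~a | ~k) forces k = False.
  clause (~a | k) is falsified — backtrack.
So n = False.
Try a = True:
  (~a | ~k) forces k = False.
  clause (~a | k) is falsified — backtrack.
So a = False.
Set k = False.
All clauses satisfied.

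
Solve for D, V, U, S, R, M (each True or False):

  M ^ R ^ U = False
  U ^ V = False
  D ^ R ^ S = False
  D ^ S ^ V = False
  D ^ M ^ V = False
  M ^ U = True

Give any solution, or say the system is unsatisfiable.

D: True, V: True, U: True, S: False, R: True, M: False

M ^ R ^ U = F ^ T ^ T = False ✓
U ^ V = T ^ T = False ✓
D ^ R ^ S = T ^ T ^ F = False ✓
D ^ S ^ V = T ^ F ^ T = False ✓
D ^ M ^ V = T ^ F ^ T = False ✓
M ^ U = F ^ T = True ✓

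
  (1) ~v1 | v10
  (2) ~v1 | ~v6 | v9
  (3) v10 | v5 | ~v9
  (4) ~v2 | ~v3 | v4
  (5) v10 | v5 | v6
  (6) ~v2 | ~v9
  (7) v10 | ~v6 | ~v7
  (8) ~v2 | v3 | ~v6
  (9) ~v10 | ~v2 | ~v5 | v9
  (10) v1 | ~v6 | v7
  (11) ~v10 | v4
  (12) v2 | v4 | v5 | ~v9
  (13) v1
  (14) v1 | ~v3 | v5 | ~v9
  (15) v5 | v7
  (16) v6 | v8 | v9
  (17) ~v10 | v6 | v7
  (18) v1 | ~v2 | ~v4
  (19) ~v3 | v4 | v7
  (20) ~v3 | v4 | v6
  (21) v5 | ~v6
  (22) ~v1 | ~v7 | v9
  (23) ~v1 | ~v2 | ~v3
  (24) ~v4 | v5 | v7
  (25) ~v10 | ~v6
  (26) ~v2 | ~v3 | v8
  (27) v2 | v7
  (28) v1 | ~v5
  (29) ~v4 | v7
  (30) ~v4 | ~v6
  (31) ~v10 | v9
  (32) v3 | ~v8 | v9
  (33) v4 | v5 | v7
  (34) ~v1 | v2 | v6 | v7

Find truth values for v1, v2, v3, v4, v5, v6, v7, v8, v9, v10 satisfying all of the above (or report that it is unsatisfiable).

Unit clause (v1) forces v1 = True.
In (~v1 | v10) only v10 is left, so v10 = True.
In (~v10 | v4) only v4 is left, so v4 = True.
In (~v10 | ~v6) only ~v6 is left, so v6 = False.
In (~v4 | v7) only v7 is left, so v7 = True.
In (~v10 | v9) only v9 is left, so v9 = True.
In (~v2 | ~v9) only ~v2 is left, so v2 = False.
Set v3 = True.
Set v5 = True.
Set v8 = False.
All clauses satisfied.

v1=T, v2=F, v3=T, v4=T, v5=T, v6=F, v7=T, v8=F, v9=T, v10=T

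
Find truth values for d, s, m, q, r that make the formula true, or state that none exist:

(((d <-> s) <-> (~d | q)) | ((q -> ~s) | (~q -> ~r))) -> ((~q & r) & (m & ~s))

d = False, s = False, m = True, q = False, r = True

  (((d <-> s) <-> (~d | q)) | ((q -> ~s) | (~q -> ~r))) -> ((~q & r) & (m & ~s)) = True
    ((d <-> s) <-> (~d | q)) | ((q -> ~s) | (~q -> ~r)) = True
      (d <-> s) <-> (~d | q) = True
        d <-> s = True
        ~d | q = True
          ~d = True
      (q -> ~s) | (~q -> ~r) = True
        q -> ~s = True
          ~s = True
        ~q -> ~r = False
          ~q = True
          ~r = False
    (~q & r) & (m & ~s) = True
      ~q & r = True
        ~q = True
      m & ~s = True
        ~s = True
The formula evaluates to True.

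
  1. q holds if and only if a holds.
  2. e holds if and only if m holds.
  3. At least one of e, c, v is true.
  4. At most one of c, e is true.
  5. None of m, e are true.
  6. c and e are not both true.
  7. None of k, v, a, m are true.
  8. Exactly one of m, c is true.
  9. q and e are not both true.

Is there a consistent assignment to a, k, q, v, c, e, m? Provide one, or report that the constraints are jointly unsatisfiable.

a: False; k: False; q: False; v: False; c: True; e: False; m: False

  (1) q=F, a=F — same ✓
  (2) e=F, m=F — same ✓
  (3) {e, c, v}: 1 true — at least one ✓
  (4) {c, e}: 1 true — at most one ✓
  (5) {m, e}: 0 true — none ✓
  (6) c=T, e=F — not both ✓
  (7) {k, v, a, m}: 0 true — none ✓
  (8) {m, c}: 1 true — exactly one ✓
  (9) q=F, e=F — not both ✓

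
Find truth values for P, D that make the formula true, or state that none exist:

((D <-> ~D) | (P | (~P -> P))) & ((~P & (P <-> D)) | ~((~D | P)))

Unsatisfiable — no assignment works.

Case P = True: the conjunct (~P & (P <-> D)) | ~((~D | P)) becomes (False & D) | ~True = False.
Case P = False: the formula simplifies to (D <-> ~D) & (~D | ~(~D)).
  D = True: the conjunct D <-> ~D becomes True <-> ~True = False.
  D = False: the conjunct D <-> ~D becomes False <-> ~False = False.
Both cases fail — unsatisfiable.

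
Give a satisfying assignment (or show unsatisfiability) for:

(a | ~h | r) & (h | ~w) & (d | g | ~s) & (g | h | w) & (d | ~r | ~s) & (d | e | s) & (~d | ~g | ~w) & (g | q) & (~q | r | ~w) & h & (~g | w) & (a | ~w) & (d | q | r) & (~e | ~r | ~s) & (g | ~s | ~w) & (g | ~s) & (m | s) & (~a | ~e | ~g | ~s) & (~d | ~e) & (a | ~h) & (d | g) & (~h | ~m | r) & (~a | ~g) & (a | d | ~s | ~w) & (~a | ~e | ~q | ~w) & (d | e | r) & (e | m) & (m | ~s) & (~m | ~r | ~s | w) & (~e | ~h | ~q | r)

g=F, h=T, r=T, s=F, q=T, e=F, d=T, w=F, m=T, a=T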